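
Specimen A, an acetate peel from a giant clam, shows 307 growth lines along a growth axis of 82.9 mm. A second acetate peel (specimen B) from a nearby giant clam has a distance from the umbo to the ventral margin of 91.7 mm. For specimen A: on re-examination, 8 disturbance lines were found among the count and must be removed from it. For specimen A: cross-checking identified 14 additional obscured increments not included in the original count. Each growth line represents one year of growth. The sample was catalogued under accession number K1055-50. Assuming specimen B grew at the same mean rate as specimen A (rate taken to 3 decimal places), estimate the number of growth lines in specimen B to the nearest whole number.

346 growth lines

Specimen A: true growth line count = 307 − 8 + 14 = 313.
A: 82.9 mm over 313 years gives 82.9 / 313 ≈ 0.265 mm per year.
B spans 91.7 / 0.265 = 346.04 years ≈ 346 growth lines.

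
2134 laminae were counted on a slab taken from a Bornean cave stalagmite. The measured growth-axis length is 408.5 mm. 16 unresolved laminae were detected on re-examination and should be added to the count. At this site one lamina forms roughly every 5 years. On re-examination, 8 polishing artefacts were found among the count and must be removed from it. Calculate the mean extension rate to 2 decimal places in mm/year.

0.04 mm/year

Adjusted count: 2134 − 8 + 16 = 2142 laminae.
2142 laminae at 5 years each span 2142 × 5 = 10710 years.
Mean rate = 408.5 mm / 10710 years ≈ 0.04 mm/year.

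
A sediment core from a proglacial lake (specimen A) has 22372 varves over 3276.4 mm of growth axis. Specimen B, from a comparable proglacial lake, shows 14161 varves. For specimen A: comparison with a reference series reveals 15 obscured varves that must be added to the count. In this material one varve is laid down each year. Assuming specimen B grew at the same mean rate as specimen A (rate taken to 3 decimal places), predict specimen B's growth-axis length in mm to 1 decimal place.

2067.5 mm

Specimen A: after corrections the count is 22372 + 15 = 22387 varves.
A: Mean rate = 3276.4 mm / 22387 years ≈ 0.146 mm/year.
Length of B = 0.146 × 14161 = 2067.5 mm.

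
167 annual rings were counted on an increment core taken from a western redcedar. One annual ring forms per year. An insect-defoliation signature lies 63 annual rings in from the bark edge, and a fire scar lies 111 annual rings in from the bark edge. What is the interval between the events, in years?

The two markers are separated by 111 − 63 = 48 annual rings.
At one annual ring per year, 48 years elapsed between them.

48 years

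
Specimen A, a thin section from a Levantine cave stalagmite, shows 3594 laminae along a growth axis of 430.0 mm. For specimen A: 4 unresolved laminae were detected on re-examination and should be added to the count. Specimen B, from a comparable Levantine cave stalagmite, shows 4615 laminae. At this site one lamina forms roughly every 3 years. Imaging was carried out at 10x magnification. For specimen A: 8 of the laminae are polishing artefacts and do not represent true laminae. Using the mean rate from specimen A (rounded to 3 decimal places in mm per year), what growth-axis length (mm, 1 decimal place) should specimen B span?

Specimen A: true lamina count = 3594 − 8 + 4 = 3590.
Specimen A: 3590 laminae at 3 years each span 3590 × 3 = 10770 years.
A: Extension rate ≈ 430.0 / 10770 = 0.040 mm per year.
Specimen B: multiplying by 3 years per lamina: 4615 × 3 = 13845 years. B's length ≈ 0.040 × 13845 = 553.8 mm.

553.8 mm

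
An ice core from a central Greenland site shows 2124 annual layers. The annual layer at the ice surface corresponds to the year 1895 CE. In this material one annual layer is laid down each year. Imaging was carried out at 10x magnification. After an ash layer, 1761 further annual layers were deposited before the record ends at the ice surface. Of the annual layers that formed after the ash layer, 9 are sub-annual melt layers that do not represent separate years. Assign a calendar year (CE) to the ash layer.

143 CE

1761 annual layers post-date the ash layer.
1761 − 9 false = 1752 true annual layers after the ash layer.
The annual layer at the ice surface is 1895 CE, so the ash layer dates to 1895 − 1752 = 143 CE.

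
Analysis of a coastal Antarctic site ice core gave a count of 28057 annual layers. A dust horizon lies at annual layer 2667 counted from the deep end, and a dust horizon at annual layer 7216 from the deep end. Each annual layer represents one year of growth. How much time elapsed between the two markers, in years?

4549 yr

7216 − 2667 = 4549 annual layers lie between the two events.
That is 4549 years at one annual layer per year.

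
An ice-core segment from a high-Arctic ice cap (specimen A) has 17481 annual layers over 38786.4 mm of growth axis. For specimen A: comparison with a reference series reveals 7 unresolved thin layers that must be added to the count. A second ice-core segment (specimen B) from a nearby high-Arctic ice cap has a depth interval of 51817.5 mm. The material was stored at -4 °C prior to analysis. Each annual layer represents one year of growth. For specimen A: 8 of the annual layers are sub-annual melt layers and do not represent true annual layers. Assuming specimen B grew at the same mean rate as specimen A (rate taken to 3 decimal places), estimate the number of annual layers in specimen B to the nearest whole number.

23352 annual layers

Specimen A: correcting the raw count gives 17481 − 8 + 7 = 17480 true annual layers.
A: Mean rate = 38786.4 mm / 17480 years ≈ 2.219 mm/yr.
For B, 51817.5 / 2.219 = 23351.74 years ≈ 23352 annual layers.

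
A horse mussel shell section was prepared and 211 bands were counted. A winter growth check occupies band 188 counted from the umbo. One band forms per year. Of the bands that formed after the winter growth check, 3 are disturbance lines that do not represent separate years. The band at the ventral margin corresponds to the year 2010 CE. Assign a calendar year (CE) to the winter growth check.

The winter growth check sits at band 188 from the umbo, so 211 − 188 = 23 bands formed after it.
Excluding 3 false bands: 23 − 3 = 20.
The band at the ventral margin is 2010 CE, so the winter growth check dates to 2010 − 20 = 1990 CE.

1990 CE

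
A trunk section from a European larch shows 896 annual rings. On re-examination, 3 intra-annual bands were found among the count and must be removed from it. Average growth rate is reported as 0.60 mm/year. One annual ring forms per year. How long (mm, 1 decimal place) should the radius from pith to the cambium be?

Correcting the raw count gives 896 − 3 = 893 true annual rings.
Length ≈ 0.60 × 893 = 535.8 mm.

535.8 mm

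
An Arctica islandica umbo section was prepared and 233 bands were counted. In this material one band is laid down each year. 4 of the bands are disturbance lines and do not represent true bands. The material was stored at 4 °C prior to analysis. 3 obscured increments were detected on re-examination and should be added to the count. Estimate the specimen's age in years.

True band count = 233 − 4 + 3 = 232.
One band per year makes the duration 232 years.

232 yr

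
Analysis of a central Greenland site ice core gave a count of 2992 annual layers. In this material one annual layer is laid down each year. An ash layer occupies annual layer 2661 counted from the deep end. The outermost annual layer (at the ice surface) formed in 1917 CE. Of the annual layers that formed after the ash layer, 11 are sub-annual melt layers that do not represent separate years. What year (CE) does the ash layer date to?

1597 CE

Between annual layer 2661 and the ice surface there are 2992 − 2661 = 331 annual layers.
331 − 11 false = 320 true annual layers after the ash layer.
1917 − 320 = 1597 CE.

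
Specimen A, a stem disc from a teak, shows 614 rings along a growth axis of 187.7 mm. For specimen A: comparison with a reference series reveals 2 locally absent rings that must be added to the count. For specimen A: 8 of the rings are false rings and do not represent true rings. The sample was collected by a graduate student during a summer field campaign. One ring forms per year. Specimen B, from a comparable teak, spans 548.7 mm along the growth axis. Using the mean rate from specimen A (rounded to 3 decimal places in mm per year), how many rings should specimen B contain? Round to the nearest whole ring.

Specimen A: correcting the raw count gives 614 − 8 + 2 = 608 true rings.
A: Extension rate ≈ 187.7 / 608 = 0.309 mm per year.
Specimen B: 548.7 mm / 0.309 mm per year = 1775.73 years ≈ 1776 rings.

1776 rings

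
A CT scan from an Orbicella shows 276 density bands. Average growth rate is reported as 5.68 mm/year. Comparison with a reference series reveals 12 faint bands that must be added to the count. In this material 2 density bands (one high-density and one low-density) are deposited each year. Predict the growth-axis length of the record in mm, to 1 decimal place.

817.9 mm

Adjusted count: 276 + 12 = 288 density bands.
Dividing by 2 density bands per year: 288 / 2 = 144 years.
144 years at 5.68 mm/year gives 5.68 × 144 = 817.9 mm.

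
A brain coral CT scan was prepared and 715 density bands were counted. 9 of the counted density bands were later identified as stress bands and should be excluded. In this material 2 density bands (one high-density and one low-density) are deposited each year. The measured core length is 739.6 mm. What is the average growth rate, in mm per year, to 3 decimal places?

2.095 mm per year

After corrections the count is 715 − 9 = 706 density bands.
Dividing by 2 density bands per year: 706 / 2 = 353 years.
Extension rate ≈ 739.6 / 353 = 2.095 mm per year.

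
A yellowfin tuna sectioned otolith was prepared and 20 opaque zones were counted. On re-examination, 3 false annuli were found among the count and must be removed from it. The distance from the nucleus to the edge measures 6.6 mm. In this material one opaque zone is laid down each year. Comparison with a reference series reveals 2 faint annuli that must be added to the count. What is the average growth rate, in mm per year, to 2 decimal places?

True opaque zone count = 20 − 3 + 2 = 19.
Mean rate = 6.6 mm / 19 years ≈ 0.35 mm per year.

0.35 mm per year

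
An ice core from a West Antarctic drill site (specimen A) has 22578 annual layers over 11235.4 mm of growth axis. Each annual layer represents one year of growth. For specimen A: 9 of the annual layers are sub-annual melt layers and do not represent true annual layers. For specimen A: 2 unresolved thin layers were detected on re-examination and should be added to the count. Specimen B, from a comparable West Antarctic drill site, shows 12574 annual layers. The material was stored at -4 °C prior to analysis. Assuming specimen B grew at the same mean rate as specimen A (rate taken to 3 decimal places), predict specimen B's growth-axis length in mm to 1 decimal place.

Specimen A: adjusted count: 22578 − 9 + 2 = 22571 annual layers.
A: 11235.4 mm over 22571 years gives 11235.4 / 22571 ≈ 0.498 mm/year.
Length of B = 0.498 × 12574 = 6261.9 mm.

6261.9 mm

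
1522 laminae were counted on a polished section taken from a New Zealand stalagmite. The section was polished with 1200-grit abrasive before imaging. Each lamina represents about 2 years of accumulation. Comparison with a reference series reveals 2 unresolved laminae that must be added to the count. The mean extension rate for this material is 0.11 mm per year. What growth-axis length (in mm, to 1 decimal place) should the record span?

Correcting the raw count gives 1522 + 2 = 1524 true laminae.
1524 laminae at 2 years each span 1524 × 2 = 3048 years.
3048 years at 0.11 mm/year gives 0.11 × 3048 = 335.3 mm.

335.3 mm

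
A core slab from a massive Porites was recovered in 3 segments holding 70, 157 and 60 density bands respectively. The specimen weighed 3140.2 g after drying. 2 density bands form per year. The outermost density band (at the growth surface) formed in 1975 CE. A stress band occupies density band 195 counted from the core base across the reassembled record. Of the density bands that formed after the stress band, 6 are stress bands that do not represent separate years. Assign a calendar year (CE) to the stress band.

1932 CE

Total density bands = 70 + 157 + 60 = 287.
The stress band sits at density band 195 from the core base, so 287 − 195 = 92 density bands formed after it.
Removing the 6 false density bands leaves 92 − 6 = 86 true density bands beyond the stress band.
With 2 density bands per year, 86 / 2 = 43 years.
Counting back 43 years from 1975 CE places the stress band in 1975 − 43 = 1932 CE.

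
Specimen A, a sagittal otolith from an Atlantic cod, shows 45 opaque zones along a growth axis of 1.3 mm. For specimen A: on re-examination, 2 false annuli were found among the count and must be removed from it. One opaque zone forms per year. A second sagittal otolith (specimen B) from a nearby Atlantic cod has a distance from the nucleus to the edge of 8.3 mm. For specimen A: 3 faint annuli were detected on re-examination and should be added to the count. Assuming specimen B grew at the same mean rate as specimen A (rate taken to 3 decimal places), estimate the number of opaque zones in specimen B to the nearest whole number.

296 opaque zones

Specimen A: after corrections the count is 45 − 2 + 3 = 46 opaque zones.
A: Extension rate ≈ 1.3 / 46 = 0.028 mm/yr.
B spans 8.3 / 0.028 = 296.43 years ≈ 296 opaque zones.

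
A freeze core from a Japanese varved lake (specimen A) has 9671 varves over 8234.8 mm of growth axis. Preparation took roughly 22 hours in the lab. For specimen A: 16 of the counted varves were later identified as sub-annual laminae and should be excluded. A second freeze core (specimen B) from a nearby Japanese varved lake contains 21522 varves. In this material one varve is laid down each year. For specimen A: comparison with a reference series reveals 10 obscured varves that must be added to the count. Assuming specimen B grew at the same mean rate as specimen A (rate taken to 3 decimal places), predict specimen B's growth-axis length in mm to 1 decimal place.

18336.7 mm

Specimen A: adjusted count: 9671 − 16 + 10 = 9665 varves.
A: 8234.8 mm over 9665 years gives 8234.8 / 9665 ≈ 0.852 mm/yr.
B's length ≈ 0.852 × 21522 = 18336.7 mm.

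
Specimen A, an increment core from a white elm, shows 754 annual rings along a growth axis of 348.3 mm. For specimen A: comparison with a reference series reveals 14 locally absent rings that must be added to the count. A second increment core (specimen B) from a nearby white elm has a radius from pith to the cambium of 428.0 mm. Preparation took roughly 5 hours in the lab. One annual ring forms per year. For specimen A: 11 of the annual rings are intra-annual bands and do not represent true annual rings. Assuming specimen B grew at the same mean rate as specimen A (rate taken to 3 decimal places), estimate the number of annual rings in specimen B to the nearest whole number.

Specimen A: true annual ring count = 754 − 11 + 14 = 757.
A: Extension rate ≈ 348.3 / 757 = 0.460 mm per year.
B spans 428.0 / 0.460 = 930.43 years ≈ 930 annual rings.

930 annual rings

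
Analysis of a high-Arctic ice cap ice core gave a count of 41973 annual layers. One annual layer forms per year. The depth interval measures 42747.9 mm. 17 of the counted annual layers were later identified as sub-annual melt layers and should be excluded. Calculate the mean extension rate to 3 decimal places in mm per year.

After corrections the count is 41973 − 17 = 41956 annual layers.
42747.9 mm over 41956 years gives 42747.9 / 41956 ≈ 1.019 mm per year.

1.019 mm per year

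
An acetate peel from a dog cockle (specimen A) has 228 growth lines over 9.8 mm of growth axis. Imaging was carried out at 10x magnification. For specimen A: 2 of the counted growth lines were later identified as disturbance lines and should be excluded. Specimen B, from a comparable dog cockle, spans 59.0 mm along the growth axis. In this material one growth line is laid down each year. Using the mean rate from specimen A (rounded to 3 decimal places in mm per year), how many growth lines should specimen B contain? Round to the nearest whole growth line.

1372 growth lines

Specimen A: after corrections the count is 228 − 2 = 226 growth lines.
A: 9.8 mm over 226 years gives 9.8 / 226 ≈ 0.043 mm/yr.
B spans 59.0 / 0.043 = 1372.09 years ≈ 1372 growth lines.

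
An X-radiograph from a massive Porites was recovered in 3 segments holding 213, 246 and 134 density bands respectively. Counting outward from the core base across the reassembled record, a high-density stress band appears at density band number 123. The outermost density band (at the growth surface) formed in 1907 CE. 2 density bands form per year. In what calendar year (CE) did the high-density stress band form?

1672 CE

Total density bands = 213 + 246 + 134 = 593.
593 − 123 = 470 density bands lie beyond the high-density stress band toward the growth surface.
Dividing by 2 density bands per year: 470 / 2 = 235 years.
Counting back 235 years from 1907 CE places the high-density stress band in 1907 − 235 = 1672 CE.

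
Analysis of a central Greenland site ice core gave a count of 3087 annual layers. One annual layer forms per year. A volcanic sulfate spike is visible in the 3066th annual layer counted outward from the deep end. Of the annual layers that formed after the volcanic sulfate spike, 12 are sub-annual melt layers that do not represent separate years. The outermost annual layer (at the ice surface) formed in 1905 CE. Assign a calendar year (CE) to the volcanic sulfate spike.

Between annual layer 3066 and the ice surface there are 3087 − 3066 = 21 annual layers.
21 − 12 false = 9 true annual layers after the volcanic sulfate spike.
The annual layer at the ice surface is 1905 CE, so the volcanic sulfate spike dates to 1905 − 9 = 1896 CE.

1896 CE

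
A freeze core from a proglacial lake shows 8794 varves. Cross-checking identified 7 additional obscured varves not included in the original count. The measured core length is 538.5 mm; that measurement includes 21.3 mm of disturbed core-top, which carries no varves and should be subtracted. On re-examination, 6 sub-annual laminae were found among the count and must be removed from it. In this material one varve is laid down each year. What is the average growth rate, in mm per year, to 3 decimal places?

0.059 mm per year

After corrections the count is 8794 − 6 + 7 = 8795 varves.
Net length = 538.5 − 21.3 = 517.2 mm.
517.2 mm over 8795 years gives 517.2 / 8795 ≈ 0.059 mm per year.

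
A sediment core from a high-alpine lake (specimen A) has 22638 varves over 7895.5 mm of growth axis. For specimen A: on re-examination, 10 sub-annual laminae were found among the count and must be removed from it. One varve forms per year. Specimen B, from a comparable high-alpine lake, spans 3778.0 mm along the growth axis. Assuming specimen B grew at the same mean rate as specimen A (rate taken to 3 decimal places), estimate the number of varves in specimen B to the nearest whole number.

10825 varves

Specimen A: adjusted count: 22638 − 10 = 22628 varves.
A: Mean rate = 7895.5 mm / 22628 years ≈ 0.349 mm/yr.
B spans 3778.0 / 0.349 = 10825.21 years ≈ 10825 varves.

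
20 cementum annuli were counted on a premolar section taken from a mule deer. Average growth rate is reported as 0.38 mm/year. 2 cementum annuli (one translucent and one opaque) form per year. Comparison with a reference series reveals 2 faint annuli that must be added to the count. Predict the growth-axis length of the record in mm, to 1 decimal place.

Adjusted count: 20 + 2 = 22 cementum annuli.
Dividing by 2 cementum annuli per year: 22 / 2 = 11 years.
Predicted length = 0.38 mm/year × 11 years = 4.2 mm.

4.2 mm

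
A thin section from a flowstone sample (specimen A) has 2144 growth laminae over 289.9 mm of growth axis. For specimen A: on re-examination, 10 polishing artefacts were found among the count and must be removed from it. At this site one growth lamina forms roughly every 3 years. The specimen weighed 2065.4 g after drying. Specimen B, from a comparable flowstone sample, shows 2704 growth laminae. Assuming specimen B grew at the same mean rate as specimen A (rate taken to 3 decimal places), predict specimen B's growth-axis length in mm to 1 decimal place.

Specimen A: adjusted count: 2144 − 10 = 2134 growth laminae.
Specimen A: 2134 growth laminae at 3 years each span 2134 × 3 = 6402 years.
A: Extension rate ≈ 289.9 / 6402 = 0.045 mm per year.
Specimen B: multiplying by 3 years per growth lamina: 2704 × 3 = 8112 years. Length of B = 0.045 × 8112 = 365.0 mm.

365.0 mm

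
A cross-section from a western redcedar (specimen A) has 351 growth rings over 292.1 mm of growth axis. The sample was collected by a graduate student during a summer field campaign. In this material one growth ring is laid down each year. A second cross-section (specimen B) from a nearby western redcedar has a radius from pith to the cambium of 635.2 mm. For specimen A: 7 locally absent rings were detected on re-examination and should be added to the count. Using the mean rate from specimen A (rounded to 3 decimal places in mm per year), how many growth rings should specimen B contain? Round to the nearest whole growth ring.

778 growth rings

Specimen A: adjusted count: 351 + 7 = 358 growth rings.
A: Extension rate ≈ 292.1 / 358 = 0.816 mm/yr.
B spans 635.2 / 0.816 = 778.43 years ≈ 778 growth rings.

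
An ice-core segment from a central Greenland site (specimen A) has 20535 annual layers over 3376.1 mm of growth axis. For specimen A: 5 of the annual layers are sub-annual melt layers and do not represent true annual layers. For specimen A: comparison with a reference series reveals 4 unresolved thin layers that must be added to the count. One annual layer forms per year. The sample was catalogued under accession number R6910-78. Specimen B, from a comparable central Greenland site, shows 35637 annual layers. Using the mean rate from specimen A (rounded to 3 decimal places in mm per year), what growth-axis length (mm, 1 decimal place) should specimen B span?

Specimen A: after corrections the count is 20535 − 5 + 4 = 20534 annual layers.
A: 3376.1 mm over 20534 years gives 3376.1 / 20534 ≈ 0.164 mm/year.
B's length ≈ 0.164 × 35637 = 5844.5 mm.

5844.5 mm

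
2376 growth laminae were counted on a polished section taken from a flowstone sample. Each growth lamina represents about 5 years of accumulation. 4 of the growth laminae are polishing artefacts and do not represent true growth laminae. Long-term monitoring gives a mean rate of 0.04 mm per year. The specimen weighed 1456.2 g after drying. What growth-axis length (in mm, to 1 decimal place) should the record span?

Adjusted count: 2376 − 4 = 2372 growth laminae.
2372 growth laminae at 5 years each span 2372 × 5 = 11860 years.
Length ≈ 0.04 × 11860 = 474.4 mm.

474.4 mm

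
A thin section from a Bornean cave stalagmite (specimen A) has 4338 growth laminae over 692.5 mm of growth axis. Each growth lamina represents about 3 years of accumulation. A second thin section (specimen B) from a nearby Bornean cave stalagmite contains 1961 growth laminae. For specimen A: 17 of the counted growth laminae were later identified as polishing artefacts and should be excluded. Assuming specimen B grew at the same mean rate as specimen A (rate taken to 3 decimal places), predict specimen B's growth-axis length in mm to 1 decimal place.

311.8 mm

Specimen A: correcting the raw count gives 4338 − 17 = 4321 true growth laminae.
Specimen A: multiplying by 3 years per growth lamina: 4321 × 3 = 12963 years.
A: Mean rate = 692.5 mm / 12963 years ≈ 0.053 mm/year.
Specimen B: multiplying by 3 years per growth lamina: 1961 × 3 = 5883 years. B's length ≈ 0.053 × 5883 = 311.8 mm.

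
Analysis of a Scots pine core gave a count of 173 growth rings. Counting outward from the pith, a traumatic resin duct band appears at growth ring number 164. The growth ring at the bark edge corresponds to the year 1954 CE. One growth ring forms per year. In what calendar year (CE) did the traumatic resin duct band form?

1945 CE

173 − 164 = 9 growth rings lie beyond the traumatic resin duct band toward the bark edge.
The growth ring at the bark edge is 1954 CE, so the traumatic resin duct band dates to 1954 − 9 = 1945 CE.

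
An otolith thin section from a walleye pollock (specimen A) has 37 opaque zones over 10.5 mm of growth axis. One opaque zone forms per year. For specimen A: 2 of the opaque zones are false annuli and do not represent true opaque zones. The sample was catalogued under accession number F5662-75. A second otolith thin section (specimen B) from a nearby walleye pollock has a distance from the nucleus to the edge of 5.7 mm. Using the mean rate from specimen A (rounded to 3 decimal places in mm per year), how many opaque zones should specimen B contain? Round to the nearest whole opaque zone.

Specimen A: correcting the raw count gives 37 − 2 = 35 true opaque zones.
A: 10.5 mm over 35 years gives 10.5 / 35 ≈ 0.300 mm/yr.
B spans 5.7 / 0.300 = 19.00 years ≈ 19 opaque zones.

19 opaque zones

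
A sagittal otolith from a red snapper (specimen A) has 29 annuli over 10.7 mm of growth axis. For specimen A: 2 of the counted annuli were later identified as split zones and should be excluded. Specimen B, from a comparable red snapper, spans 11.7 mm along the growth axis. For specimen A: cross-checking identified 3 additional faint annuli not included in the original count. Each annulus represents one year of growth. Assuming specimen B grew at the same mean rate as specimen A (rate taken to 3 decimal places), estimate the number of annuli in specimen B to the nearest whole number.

33 annuli

Specimen A: adjusted count: 29 − 2 + 3 = 30 annuli.
A: 10.7 mm over 30 years gives 10.7 / 30 ≈ 0.357 mm/yr.
Specimen B: 11.7 mm / 0.357 mm per year = 32.77 years ≈ 33 annuli.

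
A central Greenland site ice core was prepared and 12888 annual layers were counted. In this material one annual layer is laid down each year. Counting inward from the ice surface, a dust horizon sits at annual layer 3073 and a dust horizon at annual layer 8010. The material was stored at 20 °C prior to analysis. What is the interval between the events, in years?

4937 years

The two markers are separated by 8010 − 3073 = 4937 annual layers.
That is 4937 years at one annual layer per year.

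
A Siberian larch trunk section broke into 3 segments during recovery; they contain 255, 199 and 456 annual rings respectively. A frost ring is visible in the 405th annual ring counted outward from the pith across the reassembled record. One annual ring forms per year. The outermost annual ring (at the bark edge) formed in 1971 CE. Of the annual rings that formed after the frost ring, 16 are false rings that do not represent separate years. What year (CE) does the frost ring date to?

Total annual rings = 255 + 199 + 456 = 910.
Between annual ring 405 and the bark edge there are 910 − 405 = 505 annual rings.
Excluding 16 false annual rings: 505 − 16 = 489.
Counting back 489 years from 1971 CE places the frost ring in 1971 − 489 = 1482 CE.

1482 CE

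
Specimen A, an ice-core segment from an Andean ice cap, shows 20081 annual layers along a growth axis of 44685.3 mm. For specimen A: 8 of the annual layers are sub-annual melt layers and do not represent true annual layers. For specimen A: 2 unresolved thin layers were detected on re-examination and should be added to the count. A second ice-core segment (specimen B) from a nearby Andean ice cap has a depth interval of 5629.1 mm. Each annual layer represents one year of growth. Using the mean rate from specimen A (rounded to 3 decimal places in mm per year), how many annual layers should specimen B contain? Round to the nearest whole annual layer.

Specimen A: after corrections the count is 20081 − 8 + 2 = 20075 annual layers.
A: Extension rate ≈ 44685.3 / 20075 = 2.226 mm per year.
B spans 5629.1 / 2.226 = 2528.80 years ≈ 2529 annual layers.

2529 annual layers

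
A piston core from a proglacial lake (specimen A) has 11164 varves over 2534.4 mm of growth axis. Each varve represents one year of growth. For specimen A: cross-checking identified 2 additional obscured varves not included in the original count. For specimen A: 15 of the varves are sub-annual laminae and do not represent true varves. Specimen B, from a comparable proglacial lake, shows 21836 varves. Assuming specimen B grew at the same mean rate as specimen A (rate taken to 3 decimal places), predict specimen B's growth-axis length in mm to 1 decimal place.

Specimen A: after corrections the count is 11164 − 15 + 2 = 11151 varves.
A: 2534.4 mm over 11151 years gives 2534.4 / 11151 ≈ 0.227 mm/yr.
B's length ≈ 0.227 × 21836 = 4956.8 mm.

4956.8 mm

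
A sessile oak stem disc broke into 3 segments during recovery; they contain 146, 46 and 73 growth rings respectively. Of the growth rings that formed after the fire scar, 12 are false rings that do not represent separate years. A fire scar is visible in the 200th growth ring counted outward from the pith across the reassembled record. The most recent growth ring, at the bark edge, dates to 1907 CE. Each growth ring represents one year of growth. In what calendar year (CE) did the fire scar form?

1854 CE

Total growth rings = 146 + 46 + 73 = 265.
The fire scar sits at growth ring 200 from the pith, so 265 − 200 = 65 growth rings formed after it.
Excluding 12 false growth rings: 65 − 12 = 53.
The growth ring at the bark edge is 1907 CE, so the fire scar dates to 1907 − 53 = 1854 CE.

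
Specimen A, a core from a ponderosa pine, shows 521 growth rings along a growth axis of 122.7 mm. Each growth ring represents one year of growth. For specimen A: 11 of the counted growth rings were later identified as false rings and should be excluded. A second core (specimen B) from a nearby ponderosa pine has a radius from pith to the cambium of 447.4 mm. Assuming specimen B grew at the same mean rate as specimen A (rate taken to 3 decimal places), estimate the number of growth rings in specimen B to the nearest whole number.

1856 growth rings

Specimen A: adjusted count: 521 − 11 = 510 growth rings.
A: 122.7 mm over 510 years gives 122.7 / 510 ≈ 0.241 mm/yr.
B spans 447.4 / 0.241 = 1856.43 years ≈ 1856 growth rings.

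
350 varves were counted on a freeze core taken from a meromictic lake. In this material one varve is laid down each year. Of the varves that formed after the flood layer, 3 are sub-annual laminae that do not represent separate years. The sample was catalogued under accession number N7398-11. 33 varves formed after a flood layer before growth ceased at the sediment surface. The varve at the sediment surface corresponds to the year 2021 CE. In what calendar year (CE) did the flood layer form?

33 varves post-date the flood layer.
Removing the 3 false varves leaves 33 − 3 = 30 true varves beyond the flood layer.
The varve at the sediment surface is 2021 CE, so the flood layer dates to 2021 − 30 = 1991 CE.

1991 CE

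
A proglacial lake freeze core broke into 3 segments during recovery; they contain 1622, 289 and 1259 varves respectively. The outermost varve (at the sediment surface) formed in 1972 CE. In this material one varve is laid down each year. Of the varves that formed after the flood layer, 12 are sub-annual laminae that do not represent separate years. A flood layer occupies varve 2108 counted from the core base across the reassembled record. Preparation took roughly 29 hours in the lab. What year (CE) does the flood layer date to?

922 CE

Total varves = 1622 + 289 + 1259 = 3170.
3170 − 2108 = 1062 varves lie beyond the flood layer toward the sediment surface.
Removing the 12 false varves leaves 1062 − 12 = 1050 true varves beyond the flood layer.
The varve at the sediment surface is 1972 CE, so the flood layer dates to 1972 − 1050 = 922 CE.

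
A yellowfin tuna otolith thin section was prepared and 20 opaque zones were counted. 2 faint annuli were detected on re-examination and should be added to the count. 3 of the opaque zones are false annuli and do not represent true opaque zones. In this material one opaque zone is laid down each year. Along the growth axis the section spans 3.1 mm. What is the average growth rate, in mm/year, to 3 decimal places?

True opaque zone count = 20 − 3 + 2 = 19.
Extension rate ≈ 3.1 / 19 = 0.163 mm/year.

0.163 mm/year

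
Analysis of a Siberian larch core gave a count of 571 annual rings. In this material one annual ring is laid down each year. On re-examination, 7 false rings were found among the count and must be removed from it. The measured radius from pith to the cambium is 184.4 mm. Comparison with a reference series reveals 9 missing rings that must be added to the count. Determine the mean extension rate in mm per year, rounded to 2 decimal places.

Correcting the raw count gives 571 − 7 + 9 = 573 true annual rings.
Mean rate = 184.4 mm / 573 years ≈ 0.32 mm per year.

0.32 mm per year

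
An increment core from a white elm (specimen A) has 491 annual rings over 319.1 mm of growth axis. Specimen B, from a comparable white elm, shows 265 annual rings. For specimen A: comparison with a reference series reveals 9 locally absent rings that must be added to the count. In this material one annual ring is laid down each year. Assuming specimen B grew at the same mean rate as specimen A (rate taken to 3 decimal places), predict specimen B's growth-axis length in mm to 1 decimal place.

169.1 mm

Specimen A: after corrections the count is 491 + 9 = 500 annual rings.
A: Mean rate = 319.1 mm / 500 years ≈ 0.638 mm/year.
Length of B = 0.638 × 265 = 169.1 mm.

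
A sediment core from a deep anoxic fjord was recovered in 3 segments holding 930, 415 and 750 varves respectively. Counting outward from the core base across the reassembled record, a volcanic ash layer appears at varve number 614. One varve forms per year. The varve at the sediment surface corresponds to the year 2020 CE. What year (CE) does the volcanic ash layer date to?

Total varves = 930 + 415 + 750 = 2095.
Between varve 614 and the sediment surface there are 2095 − 614 = 1481 varves.
Counting back 1481 years from 2020 CE places the volcanic ash layer in 2020 − 1481 = 539 CE.

539 CE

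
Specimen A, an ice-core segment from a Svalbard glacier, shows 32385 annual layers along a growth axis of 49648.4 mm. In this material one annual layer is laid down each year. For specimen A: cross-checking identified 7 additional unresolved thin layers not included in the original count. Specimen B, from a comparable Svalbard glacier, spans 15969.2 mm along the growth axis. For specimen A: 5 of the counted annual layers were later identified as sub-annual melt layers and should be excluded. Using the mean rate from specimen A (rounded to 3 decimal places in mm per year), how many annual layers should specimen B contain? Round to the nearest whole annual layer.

Specimen A: adjusted count: 32385 − 5 + 7 = 32387 annual layers.
A: Extension rate ≈ 49648.4 / 32387 = 1.533 mm per year.
For B, 15969.2 / 1.533 = 10416.96 years ≈ 10417 annual layers.

10417 annual layers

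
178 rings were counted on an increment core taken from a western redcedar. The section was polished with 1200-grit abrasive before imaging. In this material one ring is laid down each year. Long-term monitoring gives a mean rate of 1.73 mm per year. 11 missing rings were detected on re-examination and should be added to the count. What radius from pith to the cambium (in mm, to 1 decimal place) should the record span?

327.0 mm

Adjusted count: 178 + 11 = 189 rings.
189 years at 1.73 mm/year gives 1.73 × 189 = 327.0 mm.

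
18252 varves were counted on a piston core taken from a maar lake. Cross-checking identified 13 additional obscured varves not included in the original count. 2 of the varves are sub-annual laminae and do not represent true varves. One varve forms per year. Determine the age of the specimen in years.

After corrections the count is 18252 − 2 + 13 = 18263 varves.
At one varve per year, that is 18263 years.

18263 years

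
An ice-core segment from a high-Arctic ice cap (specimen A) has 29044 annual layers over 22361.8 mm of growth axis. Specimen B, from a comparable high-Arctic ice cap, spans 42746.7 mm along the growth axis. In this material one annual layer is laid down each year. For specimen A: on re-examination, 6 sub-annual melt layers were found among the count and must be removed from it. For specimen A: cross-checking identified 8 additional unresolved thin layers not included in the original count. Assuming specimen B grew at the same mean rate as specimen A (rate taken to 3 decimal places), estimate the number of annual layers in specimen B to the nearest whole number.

Specimen A: true annual layer count = 29044 − 6 + 8 = 29046.
A: Extension rate ≈ 22361.8 / 29046 = 0.770 mm/yr.
B spans 42746.7 / 0.770 = 55515.19 years ≈ 55515 annual layers.

55515 annual layers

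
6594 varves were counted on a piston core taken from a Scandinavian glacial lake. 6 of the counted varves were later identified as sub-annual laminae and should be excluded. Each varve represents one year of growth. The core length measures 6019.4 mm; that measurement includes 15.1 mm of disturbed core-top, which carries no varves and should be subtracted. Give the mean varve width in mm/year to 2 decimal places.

True varve count = 6594 − 6 = 6588.
Removing the 15.1 mm offcut leaves 6019.4 − 15.1 = 6004.3 mm.
6004.3 mm over 6588 years gives 6004.3 / 6588 ≈ 0.91 mm/year.

0.91 mm/year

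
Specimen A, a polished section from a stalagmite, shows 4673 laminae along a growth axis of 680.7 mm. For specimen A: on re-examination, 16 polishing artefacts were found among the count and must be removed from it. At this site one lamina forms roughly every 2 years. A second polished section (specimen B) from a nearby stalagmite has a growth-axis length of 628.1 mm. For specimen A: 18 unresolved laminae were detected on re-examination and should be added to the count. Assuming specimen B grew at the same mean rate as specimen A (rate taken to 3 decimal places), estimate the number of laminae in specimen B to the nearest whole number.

Specimen A: adjusted count: 4673 − 16 + 18 = 4675 laminae.
Specimen A: 4675 laminae at 2 years each span 4675 × 2 = 9350 years.
A: 680.7 mm over 9350 years gives 680.7 / 9350 ≈ 0.073 mm/year.
For B, 628.1 / 0.073 = 8604.11 years; at 2 years per lamina that is 8604.11 / 2 ≈ 4302 laminae.

4302 laminae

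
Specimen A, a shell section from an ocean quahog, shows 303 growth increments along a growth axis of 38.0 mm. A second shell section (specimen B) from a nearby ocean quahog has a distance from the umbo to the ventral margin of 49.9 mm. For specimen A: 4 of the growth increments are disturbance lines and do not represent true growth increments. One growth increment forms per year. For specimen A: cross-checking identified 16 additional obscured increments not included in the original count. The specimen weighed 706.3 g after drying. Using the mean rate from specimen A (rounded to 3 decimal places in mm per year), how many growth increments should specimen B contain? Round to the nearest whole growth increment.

412 growth increments

Specimen A: correcting the raw count gives 303 − 4 + 16 = 315 true growth increments.
A: Mean rate = 38.0 mm / 315 years ≈ 0.121 mm per year.
For B, 49.9 / 0.121 = 412.40 years ≈ 412 growth increments.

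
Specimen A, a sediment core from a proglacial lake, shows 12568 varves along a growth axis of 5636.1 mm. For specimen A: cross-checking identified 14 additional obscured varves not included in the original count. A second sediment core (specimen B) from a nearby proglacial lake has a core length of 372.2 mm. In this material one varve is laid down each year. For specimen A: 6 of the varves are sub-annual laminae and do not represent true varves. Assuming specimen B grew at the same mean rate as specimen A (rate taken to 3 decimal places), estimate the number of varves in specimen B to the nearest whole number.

831 varves

Specimen A: correcting the raw count gives 12568 − 6 + 14 = 12576 true varves.
A: 5636.1 mm over 12576 years gives 5636.1 / 12576 ≈ 0.448 mm/yr.
Specimen B: 372.2 mm / 0.448 mm per year = 830.80 years ≈ 831 varves.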